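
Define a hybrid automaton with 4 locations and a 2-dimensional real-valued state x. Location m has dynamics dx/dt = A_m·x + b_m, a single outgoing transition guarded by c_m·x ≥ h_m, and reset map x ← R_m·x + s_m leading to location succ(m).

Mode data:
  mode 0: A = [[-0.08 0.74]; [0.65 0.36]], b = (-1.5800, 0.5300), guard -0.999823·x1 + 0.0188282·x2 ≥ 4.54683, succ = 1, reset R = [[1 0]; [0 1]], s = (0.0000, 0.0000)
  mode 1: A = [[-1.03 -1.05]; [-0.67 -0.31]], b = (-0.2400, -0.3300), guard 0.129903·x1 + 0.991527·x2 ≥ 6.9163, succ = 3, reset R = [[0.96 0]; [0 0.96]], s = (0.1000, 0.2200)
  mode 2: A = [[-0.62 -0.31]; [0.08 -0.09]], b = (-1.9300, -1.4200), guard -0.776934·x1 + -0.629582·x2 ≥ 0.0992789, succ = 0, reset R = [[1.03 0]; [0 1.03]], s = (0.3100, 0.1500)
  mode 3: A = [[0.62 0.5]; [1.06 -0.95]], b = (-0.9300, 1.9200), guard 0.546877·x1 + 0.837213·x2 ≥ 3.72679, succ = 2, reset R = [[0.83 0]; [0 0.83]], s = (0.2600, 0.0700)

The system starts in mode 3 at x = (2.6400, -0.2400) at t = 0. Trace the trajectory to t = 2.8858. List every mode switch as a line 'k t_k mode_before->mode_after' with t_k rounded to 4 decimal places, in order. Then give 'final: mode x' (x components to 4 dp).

1 0.5898 3->2
2 1.7507 2->0
final: 0 -1.2119 0.7639

Mode 3: guard c·x = 3.7268 hit at Δt = 0.5898 (t = 0.5898), x⁻ = (3.4859, 2.1744) → reset → x⁺ = (3.1533, 1.8748), jump to mode 2
Mode 2: guard c·x = 0.0993 hit at Δt = 1.1609 (t = 1.7507), x⁻ = (-0.3091, 0.2238) → reset → x⁺ = (-0.0084, 0.3805), jump to mode 0
Mode 0: flow for 1.1351 to horizon, guard not reached → x = (-1.2119, 0.7639)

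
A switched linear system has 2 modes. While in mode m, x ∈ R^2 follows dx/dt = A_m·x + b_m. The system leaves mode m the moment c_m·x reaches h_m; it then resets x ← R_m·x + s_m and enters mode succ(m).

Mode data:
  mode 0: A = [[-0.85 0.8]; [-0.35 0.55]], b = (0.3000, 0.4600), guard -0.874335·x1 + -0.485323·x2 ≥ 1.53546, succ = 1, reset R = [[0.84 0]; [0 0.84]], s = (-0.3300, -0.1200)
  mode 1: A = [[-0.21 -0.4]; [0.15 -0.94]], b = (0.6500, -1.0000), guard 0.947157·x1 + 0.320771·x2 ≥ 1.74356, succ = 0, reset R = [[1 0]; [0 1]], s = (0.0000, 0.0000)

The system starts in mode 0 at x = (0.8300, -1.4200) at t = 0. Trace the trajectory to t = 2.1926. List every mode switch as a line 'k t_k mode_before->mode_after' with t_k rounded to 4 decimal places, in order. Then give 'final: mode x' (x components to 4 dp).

Mode 0: guard c·x = 1.5355 hit at Δt = 1.2521 (t = 1.2521), x⁻ = (-0.6039, -2.0759) → reset → x⁺ = (-0.8372, -1.8638), jump to mode 1
Mode 1: flow for 0.9405 to horizon, guard not reached → x = (0.4159, -1.4023)

1 1.2521 0->1
final: 1 0.4159 -1.4023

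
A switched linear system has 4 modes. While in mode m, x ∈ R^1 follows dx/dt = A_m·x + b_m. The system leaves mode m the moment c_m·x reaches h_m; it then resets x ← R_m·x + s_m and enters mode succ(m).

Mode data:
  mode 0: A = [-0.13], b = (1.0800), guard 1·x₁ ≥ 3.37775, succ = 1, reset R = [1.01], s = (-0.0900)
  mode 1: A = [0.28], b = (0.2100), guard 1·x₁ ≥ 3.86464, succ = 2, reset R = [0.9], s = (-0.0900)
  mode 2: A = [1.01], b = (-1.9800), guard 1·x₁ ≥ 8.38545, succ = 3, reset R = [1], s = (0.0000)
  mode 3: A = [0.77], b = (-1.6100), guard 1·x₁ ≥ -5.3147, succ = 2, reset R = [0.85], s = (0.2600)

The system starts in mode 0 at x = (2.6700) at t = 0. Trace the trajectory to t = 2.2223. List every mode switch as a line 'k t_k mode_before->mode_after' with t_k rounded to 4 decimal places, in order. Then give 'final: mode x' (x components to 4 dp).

Mode 0: guard c·x = 3.3777 hit at Δt = 1.0319 (t = 1.0319), x⁻ = (3.3777) → reset → x⁺ = (3.3215), jump to mode 1
Mode 1: guard c·x = 3.8646 hit at Δt = 0.4472 (t = 1.4791), x⁻ = (3.8646) → reset → x⁺ = (3.3882), jump to mode 2
Mode 2: flow for 0.7432 to horizon, guard not reached → x = (4.9849)

1 1.0319 0->1
2 1.4791 1->2
final: 2 4.9849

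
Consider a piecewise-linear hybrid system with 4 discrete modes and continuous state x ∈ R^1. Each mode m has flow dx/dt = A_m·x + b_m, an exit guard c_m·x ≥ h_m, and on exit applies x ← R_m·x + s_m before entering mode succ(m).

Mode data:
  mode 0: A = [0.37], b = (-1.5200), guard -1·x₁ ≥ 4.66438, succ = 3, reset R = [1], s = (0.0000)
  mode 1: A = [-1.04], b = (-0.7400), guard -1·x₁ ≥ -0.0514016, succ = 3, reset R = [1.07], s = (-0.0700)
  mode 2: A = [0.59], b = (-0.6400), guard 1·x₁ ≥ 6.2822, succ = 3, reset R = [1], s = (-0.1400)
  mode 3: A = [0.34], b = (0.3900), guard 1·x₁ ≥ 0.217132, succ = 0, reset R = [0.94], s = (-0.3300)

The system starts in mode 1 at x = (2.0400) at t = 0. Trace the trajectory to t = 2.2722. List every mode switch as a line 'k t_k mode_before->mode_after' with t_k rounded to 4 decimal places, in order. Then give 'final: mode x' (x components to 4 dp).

Mode 1: guard c·x = -0.0514 hit at Δt = 1.2334 (t = 1.2334), x⁻ = (0.0514) → reset → x⁺ = (-0.0150), jump to mode 3
Mode 3: guard c·x = 0.2171 hit at Δt = 0.5486 (t = 1.7820), x⁻ = (0.2171) → reset → x⁺ = (-0.1259), jump to mode 0
Mode 0: flow for 0.4902 to horizon, guard not reached → x = (-0.9679)

1 1.2334 1->3
2 1.7820 3->0
final: 0 -0.9679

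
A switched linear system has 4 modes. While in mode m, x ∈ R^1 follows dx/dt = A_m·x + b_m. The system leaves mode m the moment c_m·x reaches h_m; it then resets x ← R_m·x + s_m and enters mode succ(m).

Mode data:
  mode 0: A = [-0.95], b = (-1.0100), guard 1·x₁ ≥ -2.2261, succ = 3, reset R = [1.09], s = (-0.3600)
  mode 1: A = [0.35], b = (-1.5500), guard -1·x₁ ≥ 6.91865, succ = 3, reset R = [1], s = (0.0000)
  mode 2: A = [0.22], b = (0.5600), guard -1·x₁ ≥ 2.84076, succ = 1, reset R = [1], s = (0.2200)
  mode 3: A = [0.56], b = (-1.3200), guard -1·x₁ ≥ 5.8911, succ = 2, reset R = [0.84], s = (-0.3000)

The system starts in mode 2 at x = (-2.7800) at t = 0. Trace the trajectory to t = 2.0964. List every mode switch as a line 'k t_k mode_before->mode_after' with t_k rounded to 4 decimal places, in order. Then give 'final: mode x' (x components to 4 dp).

Mode 2: guard c·x = 2.8408 hit at Δt = 1.0471 (t = 1.0471), x⁻ = (-2.8408) → reset → x⁺ = (-2.6208), jump to mode 1
Mode 1: flow for 1.0493 to horizon, guard not reached → x = (-5.7490)

1 1.0471 2->1
final: 1 -5.7490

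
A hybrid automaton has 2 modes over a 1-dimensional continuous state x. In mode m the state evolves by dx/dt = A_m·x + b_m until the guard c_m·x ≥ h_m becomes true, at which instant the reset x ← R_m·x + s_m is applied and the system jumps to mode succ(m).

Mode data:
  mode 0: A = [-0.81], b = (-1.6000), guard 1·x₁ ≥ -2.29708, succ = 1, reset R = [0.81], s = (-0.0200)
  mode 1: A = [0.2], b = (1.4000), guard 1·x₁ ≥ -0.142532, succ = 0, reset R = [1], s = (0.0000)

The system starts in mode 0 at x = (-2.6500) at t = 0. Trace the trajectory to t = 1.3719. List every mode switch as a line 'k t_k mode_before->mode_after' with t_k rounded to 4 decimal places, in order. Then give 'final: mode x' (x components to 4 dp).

1 0.9141 0->1
final: 1 -1.3898

Mode 0: guard c·x = -2.2971 hit at Δt = 0.9141 (t = 0.9141), x⁻ = (-2.2971) → reset → x⁺ = (-1.8806), jump to mode 1
Mode 1: flow for 0.4578 to horizon, guard not reached → x = (-1.3898)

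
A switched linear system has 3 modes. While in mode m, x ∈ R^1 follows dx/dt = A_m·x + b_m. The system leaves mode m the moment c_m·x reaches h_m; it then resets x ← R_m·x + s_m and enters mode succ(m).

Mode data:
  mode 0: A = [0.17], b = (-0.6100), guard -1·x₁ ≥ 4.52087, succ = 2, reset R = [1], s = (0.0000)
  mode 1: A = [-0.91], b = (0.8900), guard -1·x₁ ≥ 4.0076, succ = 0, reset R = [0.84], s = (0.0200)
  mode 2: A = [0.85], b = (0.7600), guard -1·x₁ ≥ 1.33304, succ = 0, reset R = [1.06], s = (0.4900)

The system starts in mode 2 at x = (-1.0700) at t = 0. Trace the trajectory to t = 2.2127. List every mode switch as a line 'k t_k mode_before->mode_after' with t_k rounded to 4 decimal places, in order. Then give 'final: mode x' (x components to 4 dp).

Mode 2: guard c·x = 1.3330 hit at Δt = 1.0759 (t = 1.0759), x⁻ = (-1.3330) → reset → x⁺ = (-0.9230), jump to mode 0
Mode 0: flow for 1.1368 to horizon, guard not reached → x = (-1.8848)

1 1.0759 2->0
final: 0 -1.8848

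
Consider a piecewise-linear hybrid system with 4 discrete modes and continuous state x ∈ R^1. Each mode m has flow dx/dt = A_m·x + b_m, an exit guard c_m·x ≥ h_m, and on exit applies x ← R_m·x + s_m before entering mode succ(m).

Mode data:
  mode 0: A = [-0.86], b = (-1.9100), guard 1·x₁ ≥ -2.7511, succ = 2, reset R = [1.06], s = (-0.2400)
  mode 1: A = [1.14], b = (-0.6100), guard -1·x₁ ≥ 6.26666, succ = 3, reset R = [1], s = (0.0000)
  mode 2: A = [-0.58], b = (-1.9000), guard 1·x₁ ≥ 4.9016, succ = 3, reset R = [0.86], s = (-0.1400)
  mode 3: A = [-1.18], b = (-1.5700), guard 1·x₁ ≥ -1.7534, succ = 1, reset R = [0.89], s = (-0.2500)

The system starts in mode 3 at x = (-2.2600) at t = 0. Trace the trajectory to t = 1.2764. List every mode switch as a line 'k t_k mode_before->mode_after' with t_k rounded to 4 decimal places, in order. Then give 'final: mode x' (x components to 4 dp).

1 0.6674 3->1
final: 1 -4.1614

Mode 3: guard c·x = -1.7534 hit at Δt = 0.6674 (t = 0.6674), x⁻ = (-1.7534) → reset → x⁺ = (-1.8105), jump to mode 1
Mode 1: flow for 0.6090 to horizon, guard not reached → x = (-4.1614)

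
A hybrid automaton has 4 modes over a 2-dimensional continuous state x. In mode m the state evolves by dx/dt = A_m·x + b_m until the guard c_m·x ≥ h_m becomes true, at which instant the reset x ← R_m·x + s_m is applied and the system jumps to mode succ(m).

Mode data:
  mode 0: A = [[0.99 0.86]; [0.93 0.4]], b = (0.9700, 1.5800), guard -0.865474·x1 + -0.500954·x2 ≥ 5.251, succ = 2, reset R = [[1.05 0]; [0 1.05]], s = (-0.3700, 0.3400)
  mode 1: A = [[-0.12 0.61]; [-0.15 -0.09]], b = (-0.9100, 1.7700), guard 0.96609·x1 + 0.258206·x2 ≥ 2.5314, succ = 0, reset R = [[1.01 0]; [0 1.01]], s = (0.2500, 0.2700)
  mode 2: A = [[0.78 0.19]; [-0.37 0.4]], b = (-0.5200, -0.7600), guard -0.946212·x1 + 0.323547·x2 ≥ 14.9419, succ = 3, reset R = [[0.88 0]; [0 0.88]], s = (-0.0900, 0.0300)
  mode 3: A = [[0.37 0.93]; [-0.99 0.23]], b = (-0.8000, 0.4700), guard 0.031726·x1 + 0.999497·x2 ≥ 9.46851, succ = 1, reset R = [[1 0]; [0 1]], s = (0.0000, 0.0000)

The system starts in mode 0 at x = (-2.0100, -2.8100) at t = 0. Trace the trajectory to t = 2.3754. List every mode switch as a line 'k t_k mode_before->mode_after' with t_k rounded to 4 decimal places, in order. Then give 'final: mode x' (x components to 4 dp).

1 0.4054 0->2
2 1.8154 2->3
final: 3 -16.5731 8.0934

Mode 0: guard c·x = 5.2510 hit at Δt = 0.4054 (t = 0.4054), x⁻ = (-3.8857, -3.7688) → reset → x⁺ = (-4.4500, -3.6173), jump to mode 2
Mode 2: guard c·x = 14.9419 hit at Δt = 1.4100 (t = 1.8154), x⁻ = (-16.3430, -1.6135) → reset → x⁺ = (-14.4718, -1.3899), jump to mode 3
Mode 3: flow for 0.5600 to horizon, guard not reached → x = (-16.5731, 8.0934)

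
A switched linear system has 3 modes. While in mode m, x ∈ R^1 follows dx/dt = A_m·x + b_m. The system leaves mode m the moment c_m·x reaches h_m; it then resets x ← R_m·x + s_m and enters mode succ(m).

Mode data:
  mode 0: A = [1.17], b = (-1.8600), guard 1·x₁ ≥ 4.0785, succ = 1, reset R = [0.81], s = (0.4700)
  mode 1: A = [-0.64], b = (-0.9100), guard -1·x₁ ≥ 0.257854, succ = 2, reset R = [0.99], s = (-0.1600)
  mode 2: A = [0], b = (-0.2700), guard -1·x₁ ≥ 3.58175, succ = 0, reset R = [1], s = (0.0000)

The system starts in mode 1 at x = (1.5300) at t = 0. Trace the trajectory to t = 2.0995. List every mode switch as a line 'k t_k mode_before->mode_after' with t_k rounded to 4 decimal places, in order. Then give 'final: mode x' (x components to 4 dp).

Mode 1: guard c·x = 0.2579 hit at Δt = 1.4540 (t = 1.4540), x⁻ = (-0.2579) → reset → x⁺ = (-0.4153), jump to mode 2
Mode 2: flow for 0.6455 to horizon, guard not reached → x = (-0.5896)

1 1.4540 1->2
final: 2 -0.5896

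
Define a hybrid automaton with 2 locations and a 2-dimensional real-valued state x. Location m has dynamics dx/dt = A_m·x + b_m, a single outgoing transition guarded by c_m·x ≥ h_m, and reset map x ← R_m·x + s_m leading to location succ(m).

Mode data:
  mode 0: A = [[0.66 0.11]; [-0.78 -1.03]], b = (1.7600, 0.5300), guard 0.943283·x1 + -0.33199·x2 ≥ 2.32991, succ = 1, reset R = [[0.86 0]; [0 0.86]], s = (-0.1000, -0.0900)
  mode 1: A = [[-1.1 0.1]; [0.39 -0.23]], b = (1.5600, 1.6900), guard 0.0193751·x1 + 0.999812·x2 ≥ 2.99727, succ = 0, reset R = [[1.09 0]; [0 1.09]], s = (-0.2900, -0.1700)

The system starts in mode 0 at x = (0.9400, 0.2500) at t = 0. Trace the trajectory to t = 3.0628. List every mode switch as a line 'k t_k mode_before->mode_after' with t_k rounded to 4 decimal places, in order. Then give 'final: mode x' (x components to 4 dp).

Mode 0: guard c·x = 2.3299 hit at Δt = 0.5162 (t = 0.5162), x⁻ = (2.4095, -0.1718) → reset → x⁺ = (1.9722, -0.2377), jump to mode 1
Mode 1: guard c·x = 2.9973 hit at Δt = 1.5808 (t = 2.0970), x⁻ = (1.6586, 2.9657) → reset → x⁺ = (1.5179, 3.0626), jump to mode 0
Mode 0: guard c·x = 2.3299 hit at Δt = 0.4281 (t = 2.5251), x⁻ = (3.0105, 1.5357) → reset → x⁺ = (2.4890, 1.2307), jump to mode 1
Mode 1: flow for 0.5377 to horizon, guard not reached → x = (2.0874, 2.3880)

1 0.5162 0->1
2 2.0970 1->0
3 2.5251 0->1
final: 1 2.0874 2.3880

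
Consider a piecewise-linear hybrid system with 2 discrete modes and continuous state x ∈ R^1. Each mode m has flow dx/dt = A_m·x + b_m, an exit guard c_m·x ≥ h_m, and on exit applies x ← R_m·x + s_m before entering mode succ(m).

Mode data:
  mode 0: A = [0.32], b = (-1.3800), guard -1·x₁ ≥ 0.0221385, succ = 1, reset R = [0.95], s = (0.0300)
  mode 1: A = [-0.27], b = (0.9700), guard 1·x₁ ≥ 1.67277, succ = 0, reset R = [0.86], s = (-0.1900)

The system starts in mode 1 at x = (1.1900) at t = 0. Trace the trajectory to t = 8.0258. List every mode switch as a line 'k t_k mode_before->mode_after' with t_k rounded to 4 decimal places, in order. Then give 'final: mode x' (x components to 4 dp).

Mode 1: guard c·x = 1.6728 hit at Δt = 0.8308 (t = 0.8308), x⁻ = (1.6728) → reset → x⁺ = (1.2486), jump to mode 0
Mode 0: guard c·x = 0.0221 hit at Δt = 1.0842 (t = 1.9150), x⁻ = (-0.0221) → reset → x⁺ = (0.0090), jump to mode 1
Mode 1: guard c·x = 1.6728 hit at Δt = 2.3116 (t = 4.2266), x⁻ = (1.6728) → reset → x⁺ = (1.2486), jump to mode 0
Mode 0: guard c·x = 0.0221 hit at Δt = 1.0842 (t = 5.3108), x⁻ = (-0.0221) → reset → x⁺ = (0.0090), jump to mode 1
Mode 1: guard c·x = 1.6728 hit at Δt = 2.3116 (t = 7.6225), x⁻ = (1.6728) → reset → x⁺ = (1.2486), jump to mode 0
Mode 0: flow for 0.4033 to horizon, guard not reached → x = (0.8265)

1 0.8308 1->0
2 1.9150 0->1
3 4.2266 1->0
4 5.3108 0->1
5 7.6225 1->0
final: 0 0.8265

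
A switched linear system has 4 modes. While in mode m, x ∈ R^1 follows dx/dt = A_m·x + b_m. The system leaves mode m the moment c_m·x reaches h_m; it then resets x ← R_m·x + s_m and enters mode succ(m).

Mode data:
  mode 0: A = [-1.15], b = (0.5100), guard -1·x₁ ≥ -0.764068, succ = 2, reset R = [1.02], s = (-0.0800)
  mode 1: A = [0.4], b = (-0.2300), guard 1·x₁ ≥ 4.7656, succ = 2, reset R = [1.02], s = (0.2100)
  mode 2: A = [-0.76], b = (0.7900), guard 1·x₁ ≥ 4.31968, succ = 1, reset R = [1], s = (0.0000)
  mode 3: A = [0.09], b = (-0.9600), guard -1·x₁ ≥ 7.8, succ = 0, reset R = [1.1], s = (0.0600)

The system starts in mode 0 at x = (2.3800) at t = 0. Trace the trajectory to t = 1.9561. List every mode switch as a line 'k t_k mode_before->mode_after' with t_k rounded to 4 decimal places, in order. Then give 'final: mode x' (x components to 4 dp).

1 1.5639 0->2
final: 2 0.7870

Mode 0: guard c·x = -0.7641 hit at Δt = 1.5639 (t = 1.5639), x⁻ = (0.7641) → reset → x⁺ = (0.6993), jump to mode 2
Mode 2: flow for 0.3922 to horizon, guard not reached → x = (0.7870)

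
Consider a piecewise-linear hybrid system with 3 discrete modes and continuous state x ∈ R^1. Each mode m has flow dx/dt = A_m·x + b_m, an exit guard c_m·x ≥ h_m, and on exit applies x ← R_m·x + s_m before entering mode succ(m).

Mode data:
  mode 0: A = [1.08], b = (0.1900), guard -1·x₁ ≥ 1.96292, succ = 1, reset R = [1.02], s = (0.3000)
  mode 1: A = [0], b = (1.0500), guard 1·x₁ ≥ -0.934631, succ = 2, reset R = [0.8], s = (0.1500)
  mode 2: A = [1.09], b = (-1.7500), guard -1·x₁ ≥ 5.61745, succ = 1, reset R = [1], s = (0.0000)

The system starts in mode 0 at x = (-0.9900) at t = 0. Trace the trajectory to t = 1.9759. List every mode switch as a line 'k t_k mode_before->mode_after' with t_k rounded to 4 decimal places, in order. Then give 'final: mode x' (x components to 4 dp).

1 0.7280 0->1
2 1.4590 1->2
final: 2 -2.2648

Mode 0: guard c·x = 1.9629 hit at Δt = 0.7280 (t = 0.7280), x⁻ = (-1.9629) → reset → x⁺ = (-1.7022), jump to mode 1
Mode 1: guard c·x = -0.9346 hit at Δt = 0.7310 (t = 1.4590), x⁻ = (-0.9346) → reset → x⁺ = (-0.5977), jump to mode 2
Mode 2: flow for 0.5169 to horizon, guard not reached → x = (-2.2648)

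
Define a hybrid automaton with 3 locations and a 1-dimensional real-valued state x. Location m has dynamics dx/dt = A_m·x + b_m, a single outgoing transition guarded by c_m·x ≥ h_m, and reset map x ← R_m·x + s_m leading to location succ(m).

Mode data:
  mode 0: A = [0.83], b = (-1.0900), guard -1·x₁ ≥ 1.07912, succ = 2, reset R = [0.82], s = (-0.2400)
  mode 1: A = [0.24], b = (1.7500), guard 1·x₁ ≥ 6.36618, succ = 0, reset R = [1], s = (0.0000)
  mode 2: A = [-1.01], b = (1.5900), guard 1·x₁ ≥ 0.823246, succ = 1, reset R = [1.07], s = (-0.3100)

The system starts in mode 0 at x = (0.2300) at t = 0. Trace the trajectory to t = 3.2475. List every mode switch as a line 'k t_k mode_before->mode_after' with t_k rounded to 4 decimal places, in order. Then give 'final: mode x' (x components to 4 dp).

Mode 0: guard c·x = 1.0791 hit at Δt = 0.9546 (t = 0.9546), x⁻ = (-1.0791) → reset → x⁺ = (-1.1249), jump to mode 2
Mode 2: guard c·x = 0.8232 hit at Δt = 1.2666 (t = 2.2212), x⁻ = (0.8232) → reset → x⁺ = (0.5709), jump to mode 1
Mode 1: flow for 1.0263 to horizon, guard not reached → x = (2.7669)

1 0.9546 0->2
2 2.2212 2->1
final: 1 2.7669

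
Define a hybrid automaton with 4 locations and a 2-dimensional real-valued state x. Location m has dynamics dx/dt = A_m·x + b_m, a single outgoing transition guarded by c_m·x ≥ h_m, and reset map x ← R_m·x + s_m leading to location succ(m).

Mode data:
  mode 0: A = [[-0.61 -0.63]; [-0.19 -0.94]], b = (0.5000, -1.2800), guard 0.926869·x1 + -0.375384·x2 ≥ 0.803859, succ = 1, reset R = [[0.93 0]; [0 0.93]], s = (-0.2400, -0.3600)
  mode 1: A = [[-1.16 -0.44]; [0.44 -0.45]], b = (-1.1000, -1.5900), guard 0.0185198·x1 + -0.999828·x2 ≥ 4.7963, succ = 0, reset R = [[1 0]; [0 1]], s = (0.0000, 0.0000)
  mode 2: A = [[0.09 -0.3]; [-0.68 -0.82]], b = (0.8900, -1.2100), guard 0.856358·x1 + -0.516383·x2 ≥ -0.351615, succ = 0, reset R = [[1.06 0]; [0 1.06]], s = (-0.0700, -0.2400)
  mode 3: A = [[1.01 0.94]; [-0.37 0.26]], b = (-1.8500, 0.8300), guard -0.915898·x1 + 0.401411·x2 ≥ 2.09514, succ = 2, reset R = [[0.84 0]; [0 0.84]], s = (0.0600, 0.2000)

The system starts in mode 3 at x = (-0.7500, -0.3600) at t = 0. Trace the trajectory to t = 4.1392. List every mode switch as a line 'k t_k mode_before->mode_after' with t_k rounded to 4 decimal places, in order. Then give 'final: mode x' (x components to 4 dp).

Mode 3: guard c·x = 2.0951 hit at Δt = 0.4255 (t = 0.4255), x⁻ = (-2.1960, 0.2089) → reset → x⁺ = (-1.7846, 0.3754), jump to mode 2
Mode 2: guard c·x = -0.3516 hit at Δt = 1.5714 (t = 1.9969), x⁻ = (-0.5928, -0.3021) → reset → x⁺ = (-0.6983, -0.5603), jump to mode 0
Mode 0: guard c·x = 0.8039 hit at Δt = 1.0475 (t = 3.0444), x⁻ = (0.4374, -1.0615) → reset → x⁺ = (0.1668, -1.3472), jump to mode 1
Mode 1: flow for 1.0948 to horizon, guard not reached → x = (-0.1179, -2.2164)

1 0.4255 3->2
2 1.9969 2->0
3 3.0444 0->1
final: 1 -0.1179 -2.2164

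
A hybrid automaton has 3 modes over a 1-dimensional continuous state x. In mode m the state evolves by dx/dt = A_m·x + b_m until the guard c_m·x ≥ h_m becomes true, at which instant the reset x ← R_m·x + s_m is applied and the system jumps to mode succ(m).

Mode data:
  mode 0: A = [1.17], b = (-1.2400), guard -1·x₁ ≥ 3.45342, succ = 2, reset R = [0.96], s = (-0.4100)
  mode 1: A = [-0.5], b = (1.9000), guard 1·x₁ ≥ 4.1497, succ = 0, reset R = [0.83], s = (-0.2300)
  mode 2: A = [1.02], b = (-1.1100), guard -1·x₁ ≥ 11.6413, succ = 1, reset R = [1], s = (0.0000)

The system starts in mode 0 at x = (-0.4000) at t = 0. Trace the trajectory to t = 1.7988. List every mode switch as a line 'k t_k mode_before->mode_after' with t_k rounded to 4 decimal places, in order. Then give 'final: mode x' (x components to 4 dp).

Mode 0: guard c·x = 3.4534 hit at Δt = 0.9647 (t = 0.9647), x⁻ = (-3.4534) → reset → x⁺ = (-3.7253), jump to mode 2
Mode 2: flow for 0.8341 to horizon, guard not reached → x = (-10.1825)

1 0.9647 0->2
final: 2 -10.1825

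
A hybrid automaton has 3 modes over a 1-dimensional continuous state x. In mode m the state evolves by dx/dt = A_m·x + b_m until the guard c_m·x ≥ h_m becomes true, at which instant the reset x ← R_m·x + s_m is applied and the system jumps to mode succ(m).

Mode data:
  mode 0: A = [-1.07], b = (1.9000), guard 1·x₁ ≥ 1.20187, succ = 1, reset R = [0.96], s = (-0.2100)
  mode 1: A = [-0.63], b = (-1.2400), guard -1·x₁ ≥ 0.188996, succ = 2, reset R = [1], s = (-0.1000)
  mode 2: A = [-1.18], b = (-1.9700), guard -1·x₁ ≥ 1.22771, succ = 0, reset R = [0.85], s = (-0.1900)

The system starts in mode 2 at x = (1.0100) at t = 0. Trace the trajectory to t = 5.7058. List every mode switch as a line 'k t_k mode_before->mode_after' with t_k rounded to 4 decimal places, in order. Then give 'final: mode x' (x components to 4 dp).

Mode 2: guard c·x = 1.2277 hit at Δt = 1.5276 (t = 1.5276), x⁻ = (-1.2277) → reset → x⁺ = (-1.2336), jump to mode 0
Mode 0: guard c·x = 1.2019 hit at Δt = 1.5487 (t = 3.0763), x⁻ = (1.2019) → reset → x⁺ = (0.9438), jump to mode 1
Mode 1: guard c·x = 0.1890 hit at Δt = 0.7820 (t = 3.8583), x⁻ = (-0.1890) → reset → x⁺ = (-0.2890), jump to mode 2
Mode 2: guard c·x = 1.2277 hit at Δt = 0.9656 (t = 4.8239), x⁻ = (-1.2277) → reset → x⁺ = (-1.2336), jump to mode 0
Mode 0: flow for 0.8819 to horizon, guard not reached → x = (0.6045)

1 1.5276 2->0
2 3.0763 0->1
3 3.8583 1->2
4 4.8239 2->0
final: 0 0.6045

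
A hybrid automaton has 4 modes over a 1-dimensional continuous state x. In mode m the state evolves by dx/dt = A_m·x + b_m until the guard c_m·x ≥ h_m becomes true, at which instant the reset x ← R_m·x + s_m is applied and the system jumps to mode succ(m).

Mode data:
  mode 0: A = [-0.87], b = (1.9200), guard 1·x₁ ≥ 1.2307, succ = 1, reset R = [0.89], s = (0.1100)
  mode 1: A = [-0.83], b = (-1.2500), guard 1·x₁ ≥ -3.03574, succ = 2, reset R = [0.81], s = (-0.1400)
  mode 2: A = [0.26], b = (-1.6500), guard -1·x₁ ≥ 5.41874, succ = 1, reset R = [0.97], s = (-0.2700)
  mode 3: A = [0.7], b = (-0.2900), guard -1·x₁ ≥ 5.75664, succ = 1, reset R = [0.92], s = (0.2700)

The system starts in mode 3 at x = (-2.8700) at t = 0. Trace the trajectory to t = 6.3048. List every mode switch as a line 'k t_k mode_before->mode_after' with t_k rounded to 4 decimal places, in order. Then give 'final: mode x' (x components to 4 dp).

1 0.9010 3->1
2 1.9051 1->2
3 2.9590 2->1
4 4.1231 1->2
5 5.1770 2->1
final: 1 -3.0826

Mode 3: guard c·x = 5.7566 hit at Δt = 0.9010 (t = 0.9010), x⁻ = (-5.7566) → reset → x⁺ = (-5.0261), jump to mode 1
Mode 1: guard c·x = -3.0357 hit at Δt = 1.0041 (t = 1.9051), x⁻ = (-3.0357) → reset → x⁺ = (-2.5989), jump to mode 2
Mode 2: guard c·x = 5.4187 hit at Δt = 1.0539 (t = 2.9590), x⁻ = (-5.4187) → reset → x⁺ = (-5.5262), jump to mode 1
Mode 1: guard c·x = -3.0357 hit at Δt = 1.1641 (t = 4.1231), x⁻ = (-3.0357) → reset → x⁺ = (-2.5989), jump to mode 2
Mode 2: guard c·x = 5.4187 hit at Δt = 1.0539 (t = 5.1770), x⁻ = (-5.4187) → reset → x⁺ = (-5.5262), jump to mode 1
Mode 1: flow for 1.1278 to horizon, guard not reached → x = (-3.0826)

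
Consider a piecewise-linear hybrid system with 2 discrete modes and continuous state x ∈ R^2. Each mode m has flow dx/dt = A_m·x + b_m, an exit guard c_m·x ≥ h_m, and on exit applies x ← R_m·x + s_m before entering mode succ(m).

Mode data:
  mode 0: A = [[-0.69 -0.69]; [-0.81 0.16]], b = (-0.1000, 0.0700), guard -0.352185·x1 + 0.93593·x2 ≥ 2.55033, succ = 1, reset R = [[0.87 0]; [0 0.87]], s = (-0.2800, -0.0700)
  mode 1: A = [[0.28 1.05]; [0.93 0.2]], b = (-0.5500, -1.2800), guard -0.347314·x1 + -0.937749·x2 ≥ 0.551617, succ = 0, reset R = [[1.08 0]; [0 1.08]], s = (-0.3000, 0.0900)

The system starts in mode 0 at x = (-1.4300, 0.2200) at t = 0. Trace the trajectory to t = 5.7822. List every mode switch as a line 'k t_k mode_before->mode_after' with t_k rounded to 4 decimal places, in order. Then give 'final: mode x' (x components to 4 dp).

1 1.5175 0->1
2 2.2845 1->0
3 3.6196 0->1
4 4.2957 1->0
5 5.4560 0->1
final: 1 -1.6540 0.8952

Mode 0: guard c·x = 2.5503 hit at Δt = 1.5175 (t = 1.5175), x⁻ = (-1.4530, 2.1782) → reset → x⁺ = (-1.5441, 1.8250), jump to mode 1
Mode 1: guard c·x = 0.5516 hit at Δt = 0.7670 (t = 2.2845), x⁻ = (-1.5262, -0.0230) → reset → x⁺ = (-1.9483, 0.0652), jump to mode 0
Mode 0: guard c·x = 2.5503 hit at Δt = 1.3351 (t = 3.6196), x⁻ = (-1.6076, 2.1200) → reset → x⁺ = (-1.6786, 1.7744), jump to mode 1
Mode 1: guard c·x = 0.5516 hit at Δt = 0.6760 (t = 4.2957), x⁻ = (-1.6926, 0.0387) → reset → x⁺ = (-2.1281, 0.1318), jump to mode 0
Mode 0: guard c·x = 2.5503 hit at Δt = 1.1604 (t = 5.4560), x⁻ = (-1.7149, 2.0796) → reset → x⁺ = (-1.7719, 1.7393), jump to mode 1
Mode 1: flow for 0.3262 to horizon, guard not reached → x = (-1.6540, 0.8952)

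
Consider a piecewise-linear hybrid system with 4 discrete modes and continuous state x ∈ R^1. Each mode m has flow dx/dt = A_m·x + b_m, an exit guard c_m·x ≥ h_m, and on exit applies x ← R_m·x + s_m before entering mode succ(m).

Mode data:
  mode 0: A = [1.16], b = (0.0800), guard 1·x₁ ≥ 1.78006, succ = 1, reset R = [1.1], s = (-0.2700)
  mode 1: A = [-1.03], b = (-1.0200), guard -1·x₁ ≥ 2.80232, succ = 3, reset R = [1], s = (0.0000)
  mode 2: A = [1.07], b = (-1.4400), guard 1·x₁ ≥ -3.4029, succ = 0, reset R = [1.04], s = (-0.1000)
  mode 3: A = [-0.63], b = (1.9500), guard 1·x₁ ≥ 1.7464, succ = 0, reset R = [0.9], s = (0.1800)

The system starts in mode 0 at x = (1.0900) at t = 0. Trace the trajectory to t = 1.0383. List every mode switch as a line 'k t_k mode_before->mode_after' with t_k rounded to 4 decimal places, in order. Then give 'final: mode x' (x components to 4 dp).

1 0.4027 0->1
final: 1 0.4014

Mode 0: guard c·x = 1.7801 hit at Δt = 0.4027 (t = 0.4027), x⁻ = (1.7801) → reset → x⁺ = (1.6881), jump to mode 1
Mode 1: flow for 0.6356 to horizon, guard not reached → x = (0.4014)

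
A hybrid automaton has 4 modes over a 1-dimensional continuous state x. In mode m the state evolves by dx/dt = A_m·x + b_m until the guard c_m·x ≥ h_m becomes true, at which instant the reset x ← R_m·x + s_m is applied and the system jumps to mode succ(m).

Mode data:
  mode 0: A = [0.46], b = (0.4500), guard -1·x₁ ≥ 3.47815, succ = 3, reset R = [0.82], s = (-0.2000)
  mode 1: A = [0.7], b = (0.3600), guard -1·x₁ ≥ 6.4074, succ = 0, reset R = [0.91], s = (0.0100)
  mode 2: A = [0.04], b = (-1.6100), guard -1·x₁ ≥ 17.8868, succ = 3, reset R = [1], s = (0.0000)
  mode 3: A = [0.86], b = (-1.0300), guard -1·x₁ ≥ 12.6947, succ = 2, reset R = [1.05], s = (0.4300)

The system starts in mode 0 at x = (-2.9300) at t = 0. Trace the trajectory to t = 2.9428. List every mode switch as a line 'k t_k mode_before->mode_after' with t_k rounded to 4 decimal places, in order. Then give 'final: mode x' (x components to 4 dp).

Mode 0: guard c·x = 3.4781 hit at Δt = 0.5381 (t = 0.5381), x⁻ = (-3.4781) → reset → x⁺ = (-3.0521), jump to mode 3
Mode 3: guard c·x = 12.6947 hit at Δt = 1.3773 (t = 1.9154), x⁻ = (-12.6947) → reset → x⁺ = (-12.8994), jump to mode 2
Mode 2: flow for 1.0274 to horizon, guard not reached → x = (-15.1292)

1 0.5381 0->3
2 1.9154 3->2
final: 2 -15.1292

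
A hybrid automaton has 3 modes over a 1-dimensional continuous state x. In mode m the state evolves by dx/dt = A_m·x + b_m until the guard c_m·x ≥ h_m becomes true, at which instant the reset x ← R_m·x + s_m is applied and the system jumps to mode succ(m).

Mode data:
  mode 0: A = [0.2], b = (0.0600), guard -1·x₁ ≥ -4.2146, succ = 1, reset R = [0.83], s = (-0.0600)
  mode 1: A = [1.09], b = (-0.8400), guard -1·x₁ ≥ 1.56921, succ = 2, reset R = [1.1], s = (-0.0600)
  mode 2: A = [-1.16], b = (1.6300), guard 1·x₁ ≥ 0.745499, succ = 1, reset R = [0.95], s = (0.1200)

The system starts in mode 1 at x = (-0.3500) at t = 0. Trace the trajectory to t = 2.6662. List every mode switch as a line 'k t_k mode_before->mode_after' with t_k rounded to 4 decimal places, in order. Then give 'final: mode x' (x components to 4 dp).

Mode 1: guard c·x = 1.5692 hit at Δt = 0.6754 (t = 0.6754), x⁻ = (-1.5692) → reset → x⁺ = (-1.7861), jump to mode 2
Mode 2: guard c·x = 0.7455 hit at Δt = 1.3590 (t = 2.0344), x⁻ = (0.7455) → reset → x⁺ = (0.8282), jump to mode 1
Mode 1: flow for 0.6318 to horizon, guard not reached → x = (0.8853)

1 0.6754 1->2
2 2.0344 2->1
final: 1 0.8853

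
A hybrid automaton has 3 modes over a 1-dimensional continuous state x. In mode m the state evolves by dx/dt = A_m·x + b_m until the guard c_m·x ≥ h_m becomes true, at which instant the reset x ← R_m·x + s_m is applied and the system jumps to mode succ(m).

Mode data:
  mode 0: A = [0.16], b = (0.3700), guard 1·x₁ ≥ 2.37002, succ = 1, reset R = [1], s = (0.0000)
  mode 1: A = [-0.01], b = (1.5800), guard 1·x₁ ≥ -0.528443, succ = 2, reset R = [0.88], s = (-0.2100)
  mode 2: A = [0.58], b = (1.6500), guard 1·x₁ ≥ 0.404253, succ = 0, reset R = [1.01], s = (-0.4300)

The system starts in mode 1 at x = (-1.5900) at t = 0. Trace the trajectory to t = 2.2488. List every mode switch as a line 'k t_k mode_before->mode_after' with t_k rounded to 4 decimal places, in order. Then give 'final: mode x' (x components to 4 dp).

Mode 1: guard c·x = -0.5284 hit at Δt = 0.6674 (t = 0.6674), x⁻ = (-0.5284) → reset → x⁺ = (-0.6750), jump to mode 2
Mode 2: guard c·x = 0.4043 hit at Δt = 0.6961 (t = 1.3635), x⁻ = (0.4043) → reset → x⁺ = (-0.0217), jump to mode 0
Mode 0: flow for 0.8853 to horizon, guard not reached → x = (0.3269)

1 0.6674 1->2
2 1.3635 2->0
final: 0 0.3269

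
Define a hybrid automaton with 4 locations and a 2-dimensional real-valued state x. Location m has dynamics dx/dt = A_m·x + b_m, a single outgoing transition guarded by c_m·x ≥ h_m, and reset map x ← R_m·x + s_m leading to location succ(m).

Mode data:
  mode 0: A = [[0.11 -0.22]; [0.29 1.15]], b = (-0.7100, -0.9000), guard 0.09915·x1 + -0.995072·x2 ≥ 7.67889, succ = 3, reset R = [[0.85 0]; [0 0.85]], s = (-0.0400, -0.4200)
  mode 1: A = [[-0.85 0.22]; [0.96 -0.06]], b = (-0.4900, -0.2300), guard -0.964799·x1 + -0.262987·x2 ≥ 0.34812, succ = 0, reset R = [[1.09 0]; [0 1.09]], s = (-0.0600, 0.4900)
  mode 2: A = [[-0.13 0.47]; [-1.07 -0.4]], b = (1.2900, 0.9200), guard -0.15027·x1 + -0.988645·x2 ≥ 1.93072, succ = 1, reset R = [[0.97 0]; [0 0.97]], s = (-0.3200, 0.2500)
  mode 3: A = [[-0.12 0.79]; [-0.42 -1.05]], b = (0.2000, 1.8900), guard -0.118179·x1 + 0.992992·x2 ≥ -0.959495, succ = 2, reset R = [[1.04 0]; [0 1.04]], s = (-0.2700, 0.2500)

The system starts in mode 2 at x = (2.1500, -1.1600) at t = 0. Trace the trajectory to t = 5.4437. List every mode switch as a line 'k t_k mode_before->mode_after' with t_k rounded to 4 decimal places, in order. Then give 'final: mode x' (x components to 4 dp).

1 1.3421 2->1
2 2.7474 1->0
3 4.1813 0->3
4 5.0634 3->2
final: 2 -2.2028 0.3629

Mode 2: guard c·x = 1.9307 hit at Δt = 1.3421 (t = 1.3421), x⁻ = (2.3639, -2.3122) → reset → x⁺ = (1.9730, -1.9928), jump to mode 1
Mode 1: guard c·x = 0.3481 hit at Δt = 1.4053 (t = 2.7474), x⁻ = (-0.0382, -1.1835) → reset → x⁺ = (-0.1017, -0.8000), jump to mode 0
Mode 0: guard c·x = 7.6789 hit at Δt = 1.4339 (t = 4.1813), x⁻ = (-0.1074, -7.7276) → reset → x⁺ = (-0.1313, -6.9885), jump to mode 3
Mode 3: guard c·x = -0.9595 hit at Δt = 0.8821 (t = 5.0634), x⁻ = (-2.3962, -1.2514) → reset → x⁺ = (-2.7621, -1.0515), jump to mode 2
Mode 2: flow for 0.3803 to horizon, guard not reached → x = (-2.2028, 0.3629)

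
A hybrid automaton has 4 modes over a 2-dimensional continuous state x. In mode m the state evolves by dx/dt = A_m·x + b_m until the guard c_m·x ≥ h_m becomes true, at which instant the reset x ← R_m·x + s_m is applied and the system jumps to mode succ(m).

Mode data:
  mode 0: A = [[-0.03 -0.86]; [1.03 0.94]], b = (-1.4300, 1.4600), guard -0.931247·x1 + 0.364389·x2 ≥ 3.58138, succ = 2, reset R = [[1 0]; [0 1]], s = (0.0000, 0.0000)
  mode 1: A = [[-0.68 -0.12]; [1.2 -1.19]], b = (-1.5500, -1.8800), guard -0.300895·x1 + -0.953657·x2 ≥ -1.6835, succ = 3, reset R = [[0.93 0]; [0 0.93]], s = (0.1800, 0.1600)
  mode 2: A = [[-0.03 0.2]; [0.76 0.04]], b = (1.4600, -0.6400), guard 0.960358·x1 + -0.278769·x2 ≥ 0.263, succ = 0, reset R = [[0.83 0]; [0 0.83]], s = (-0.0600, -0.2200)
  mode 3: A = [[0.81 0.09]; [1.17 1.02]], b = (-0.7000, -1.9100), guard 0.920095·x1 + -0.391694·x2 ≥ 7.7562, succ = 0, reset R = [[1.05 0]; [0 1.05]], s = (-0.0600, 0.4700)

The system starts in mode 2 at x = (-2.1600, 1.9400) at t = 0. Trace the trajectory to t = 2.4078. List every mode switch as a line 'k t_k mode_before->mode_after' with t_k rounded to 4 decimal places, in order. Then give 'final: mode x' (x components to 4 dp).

Mode 2: guard c·x = 0.2630 hit at Δt = 1.4901 (t = 1.4901), x⁻ = (0.2835, 0.0331) → reset → x⁺ = (0.1753, -0.1926), jump to mode 0
Mode 0: flow for 0.9177 to horizon, guard not reached → x = (-1.4694, 0.9873)

1 1.4901 2->0
final: 0 -1.4694 0.9873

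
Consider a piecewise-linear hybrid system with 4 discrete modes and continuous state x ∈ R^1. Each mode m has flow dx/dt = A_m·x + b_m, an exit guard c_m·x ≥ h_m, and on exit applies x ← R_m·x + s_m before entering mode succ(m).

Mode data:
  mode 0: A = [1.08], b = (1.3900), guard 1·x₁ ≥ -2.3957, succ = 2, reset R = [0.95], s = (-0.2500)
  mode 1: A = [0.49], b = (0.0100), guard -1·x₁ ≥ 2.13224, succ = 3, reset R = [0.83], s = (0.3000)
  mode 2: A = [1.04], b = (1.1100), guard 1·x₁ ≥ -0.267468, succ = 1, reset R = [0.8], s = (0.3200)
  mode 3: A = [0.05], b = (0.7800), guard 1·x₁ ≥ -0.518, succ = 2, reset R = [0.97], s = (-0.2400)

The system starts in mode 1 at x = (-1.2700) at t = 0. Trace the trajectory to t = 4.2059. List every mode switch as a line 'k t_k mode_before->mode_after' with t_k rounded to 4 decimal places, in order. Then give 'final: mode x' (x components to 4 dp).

1 1.0709 1->3
2 2.3746 3->2
3 3.2410 2->1
final: 1 0.1825

Mode 1: guard c·x = 2.1322 hit at Δt = 1.0709 (t = 1.0709), x⁻ = (-2.1322) → reset → x⁺ = (-1.4698), jump to mode 3
Mode 3: guard c·x = -0.5180 hit at Δt = 1.3037 (t = 2.3746), x⁻ = (-0.5180) → reset → x⁺ = (-0.7425), jump to mode 2
Mode 2: guard c·x = -0.2675 hit at Δt = 0.8664 (t = 3.2410), x⁻ = (-0.2675) → reset → x⁺ = (0.1060), jump to mode 1
Mode 1: flow for 0.9649 to horizon, guard not reached → x = (0.1825)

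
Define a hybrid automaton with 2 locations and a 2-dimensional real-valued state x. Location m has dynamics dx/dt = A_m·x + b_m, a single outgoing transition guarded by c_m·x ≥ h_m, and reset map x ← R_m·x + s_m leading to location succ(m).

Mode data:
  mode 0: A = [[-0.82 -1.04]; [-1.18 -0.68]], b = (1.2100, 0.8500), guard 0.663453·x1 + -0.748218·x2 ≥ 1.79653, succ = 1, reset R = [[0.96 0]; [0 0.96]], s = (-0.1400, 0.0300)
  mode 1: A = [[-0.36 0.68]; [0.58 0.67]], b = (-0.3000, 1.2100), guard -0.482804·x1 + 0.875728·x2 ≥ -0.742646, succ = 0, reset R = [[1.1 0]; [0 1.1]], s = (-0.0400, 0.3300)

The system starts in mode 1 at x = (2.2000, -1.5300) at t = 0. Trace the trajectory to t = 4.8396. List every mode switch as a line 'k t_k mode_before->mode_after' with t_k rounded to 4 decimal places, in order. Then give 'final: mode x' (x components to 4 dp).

1 0.8357 1->0
2 2.4124 0->1
3 2.7513 1->0
4 4.1873 0->1
5 4.5220 1->0
final: 0 1.3269 -0.0926

Mode 1: guard c·x = -0.7426 hit at Δt = 0.8357 (t = 0.8357), x⁻ = (0.9712, -0.3126) → reset → x⁺ = (1.0283, -0.0138), jump to mode 0
Mode 0: guard c·x = 1.7965 hit at Δt = 1.5767 (t = 2.4124), x⁻ = (1.7780, -0.8245) → reset → x⁺ = (1.5669, -0.7615), jump to mode 1
Mode 1: guard c·x = -0.7426 hit at Δt = 0.3389 (t = 2.7513), x⁻ = (1.1880, -0.1931) → reset → x⁺ = (1.2668, 0.1176), jump to mode 0
Mode 0: guard c·x = 1.7965 hit at Δt = 1.4360 (t = 4.1873), x⁻ = (1.7914, -0.8126) → reset → x⁺ = (1.5798, -0.7501), jump to mode 1
Mode 1: guard c·x = -0.7426 hit at Δt = 0.3347 (t = 4.5220), x⁻ = (1.2060, -0.1831) → reset → x⁺ = (1.2866, 0.1286), jump to mode 0
Mode 0: flow for 0.3176 to horizon, guard not reached → x = (1.3269, -0.0926)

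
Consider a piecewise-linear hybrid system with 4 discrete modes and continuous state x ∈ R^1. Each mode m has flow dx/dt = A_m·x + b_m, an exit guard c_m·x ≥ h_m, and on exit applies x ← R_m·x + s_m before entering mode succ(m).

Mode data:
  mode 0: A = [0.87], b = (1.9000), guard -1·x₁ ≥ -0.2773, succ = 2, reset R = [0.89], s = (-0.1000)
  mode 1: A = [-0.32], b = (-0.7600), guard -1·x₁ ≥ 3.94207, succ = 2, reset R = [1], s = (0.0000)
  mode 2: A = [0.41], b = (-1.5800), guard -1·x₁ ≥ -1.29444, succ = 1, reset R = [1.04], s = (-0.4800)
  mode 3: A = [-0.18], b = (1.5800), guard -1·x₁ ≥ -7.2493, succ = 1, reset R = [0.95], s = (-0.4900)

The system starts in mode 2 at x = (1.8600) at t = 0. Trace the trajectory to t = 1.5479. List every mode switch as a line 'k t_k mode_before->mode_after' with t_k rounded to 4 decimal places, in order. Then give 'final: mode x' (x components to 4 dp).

1 0.6091 2->1
final: 1 0.0252

Mode 2: guard c·x = -1.2944 hit at Δt = 0.6091 (t = 0.6091), x⁻ = (1.2944) → reset → x⁺ = (0.8662), jump to mode 1
Mode 1: flow for 0.9388 to horizon, guard not reached → x = (0.0252)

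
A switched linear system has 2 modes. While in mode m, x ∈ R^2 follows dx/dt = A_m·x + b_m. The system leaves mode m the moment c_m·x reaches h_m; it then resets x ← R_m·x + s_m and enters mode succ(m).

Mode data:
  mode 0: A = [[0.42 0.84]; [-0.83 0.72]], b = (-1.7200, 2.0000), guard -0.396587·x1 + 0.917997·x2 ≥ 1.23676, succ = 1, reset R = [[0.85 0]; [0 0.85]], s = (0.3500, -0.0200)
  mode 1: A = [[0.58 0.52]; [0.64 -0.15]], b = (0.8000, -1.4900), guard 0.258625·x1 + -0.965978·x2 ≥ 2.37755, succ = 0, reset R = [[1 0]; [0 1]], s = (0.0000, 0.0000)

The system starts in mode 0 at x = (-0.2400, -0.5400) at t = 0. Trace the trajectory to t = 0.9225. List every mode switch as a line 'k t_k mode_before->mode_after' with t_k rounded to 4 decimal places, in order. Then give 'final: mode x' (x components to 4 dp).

Mode 0: guard c·x = 1.2368 hit at Δt = 0.5032 (t = 0.5032), x⁻ = (-1.2435, 0.8100) → reset → x⁺ = (-0.7070, 0.6685), jump to mode 1
Mode 1: flow for 0.4193 to horizon, guard not reached → x = (-0.4534, -0.1259)

1 0.5032 0->1
final: 1 -0.4534 -0.1259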